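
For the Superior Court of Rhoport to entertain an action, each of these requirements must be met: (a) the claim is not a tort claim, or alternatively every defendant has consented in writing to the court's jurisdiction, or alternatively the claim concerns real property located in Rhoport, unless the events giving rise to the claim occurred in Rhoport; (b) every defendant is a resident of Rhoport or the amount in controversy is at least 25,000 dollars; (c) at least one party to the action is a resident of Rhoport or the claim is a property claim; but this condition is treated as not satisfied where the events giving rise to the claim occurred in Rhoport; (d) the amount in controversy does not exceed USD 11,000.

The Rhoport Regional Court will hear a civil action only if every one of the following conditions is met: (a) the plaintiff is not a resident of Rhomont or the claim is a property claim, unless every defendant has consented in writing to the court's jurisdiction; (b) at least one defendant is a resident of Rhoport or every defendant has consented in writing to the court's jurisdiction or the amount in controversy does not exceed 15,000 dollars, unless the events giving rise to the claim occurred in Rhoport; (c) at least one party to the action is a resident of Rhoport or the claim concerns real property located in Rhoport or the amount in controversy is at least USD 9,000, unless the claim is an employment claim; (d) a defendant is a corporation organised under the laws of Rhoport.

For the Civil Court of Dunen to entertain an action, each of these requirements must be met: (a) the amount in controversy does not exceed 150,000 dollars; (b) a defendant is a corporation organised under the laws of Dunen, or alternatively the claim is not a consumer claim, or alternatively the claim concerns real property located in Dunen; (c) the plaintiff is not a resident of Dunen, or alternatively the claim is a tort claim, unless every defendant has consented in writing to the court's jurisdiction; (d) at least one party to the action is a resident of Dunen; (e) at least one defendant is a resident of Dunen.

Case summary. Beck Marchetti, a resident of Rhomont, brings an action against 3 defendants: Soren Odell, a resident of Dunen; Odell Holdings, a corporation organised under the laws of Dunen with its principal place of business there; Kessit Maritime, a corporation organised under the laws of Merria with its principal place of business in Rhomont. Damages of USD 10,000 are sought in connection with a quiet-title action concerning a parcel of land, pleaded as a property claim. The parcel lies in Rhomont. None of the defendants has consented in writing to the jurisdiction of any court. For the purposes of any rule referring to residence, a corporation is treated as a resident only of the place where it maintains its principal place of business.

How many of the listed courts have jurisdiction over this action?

1

The Superior Court of Rhoport:
  (a) The claim is a property claim, not a tort claim, so one alternative holds. Met.
  (b) The defendants reside as follows — Soren Odell in Dunen, Odell Holdings in Dunen, Kessit Maritime in Rhomont — not all in Rhoport; the amount in controversy is USD 10,000, below the USD 25,000 floor — none of the alternatives is met. Not satisfied.
  (c) The claim is a property claim, so one alternative holds. The carve-out does not apply: the operative events occurred in Rhomont, not Rhoport. Met.
  (d) The amount in controversy is 10,000 dollars, within the USD 11,000 ceiling. Condition met.
  → The court lacks jurisdiction.
The Rhoport Regional Court:
  (a) The claim is a property claim, so one alternative holds. Condition met.
  (b) The amount in controversy is $10,000, within the USD 15,000 ceiling, so this disjunct is met. Condition met.
  (c) The amount in controversy is USD 10,000, which meets the $9,000 floor, which satisfies one of the alternatives. Satisfied.
  (d) The corporate defendant(s) are organised in Dunen, Merria, not Rhoport. Condition not met.
  → Not every requirement is met — no jurisdiction.
The Civil Court of Dunen:
  (a) The amount in controversy is $10,000, within the $150,000 ceiling. Met.
  (b) Odell Holdings is organised under the laws of Dunen — that alternative is enough. Satisfied.
  (c) The plaintiff resides in Rhomont, which is not Dunen, so one alternative holds. Met.
  (d) Soren Odell resides in Dunen. Satisfied.
  (e) Soren Odell resides in Dunen. Satisfied.
  → All conditions met; jurisdiction exists.
Courts with jurisdiction: the Civil Court of Dunen — 1 in total.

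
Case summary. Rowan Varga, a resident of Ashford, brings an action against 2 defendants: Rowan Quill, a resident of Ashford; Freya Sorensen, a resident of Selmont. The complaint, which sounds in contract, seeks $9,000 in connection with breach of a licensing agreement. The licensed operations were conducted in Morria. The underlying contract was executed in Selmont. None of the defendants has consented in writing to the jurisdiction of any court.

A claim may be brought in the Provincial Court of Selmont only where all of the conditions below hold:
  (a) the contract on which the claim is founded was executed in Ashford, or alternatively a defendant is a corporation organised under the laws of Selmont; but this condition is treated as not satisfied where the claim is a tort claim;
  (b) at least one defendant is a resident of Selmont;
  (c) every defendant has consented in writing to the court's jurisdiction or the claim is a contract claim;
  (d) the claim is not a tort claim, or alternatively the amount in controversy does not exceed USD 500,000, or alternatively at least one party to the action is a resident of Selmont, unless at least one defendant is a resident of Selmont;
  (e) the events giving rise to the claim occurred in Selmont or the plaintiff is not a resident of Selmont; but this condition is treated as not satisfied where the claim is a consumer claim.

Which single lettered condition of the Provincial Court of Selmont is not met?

The Provincial Court of Selmont:
  (a) The contract was executed in Selmont, not Ashford; no defendant is a corporation — every alternative fails. Fails.
  (b) Freya Sorensen resides in Selmont. Satisfied.
  (c) The claim is a contract claim, so one alternative holds. Satisfied.
  (d) The claim is a contract claim, not a tort claim, so one alternative holds. Satisfied.
  (e) The plaintiff resides in Ashford, which is not Selmont, so one alternative holds. The carve-out does not apply: the claim is a contract claim, not a consumer claim. Satisfied.
Only condition (a) fails.

(a)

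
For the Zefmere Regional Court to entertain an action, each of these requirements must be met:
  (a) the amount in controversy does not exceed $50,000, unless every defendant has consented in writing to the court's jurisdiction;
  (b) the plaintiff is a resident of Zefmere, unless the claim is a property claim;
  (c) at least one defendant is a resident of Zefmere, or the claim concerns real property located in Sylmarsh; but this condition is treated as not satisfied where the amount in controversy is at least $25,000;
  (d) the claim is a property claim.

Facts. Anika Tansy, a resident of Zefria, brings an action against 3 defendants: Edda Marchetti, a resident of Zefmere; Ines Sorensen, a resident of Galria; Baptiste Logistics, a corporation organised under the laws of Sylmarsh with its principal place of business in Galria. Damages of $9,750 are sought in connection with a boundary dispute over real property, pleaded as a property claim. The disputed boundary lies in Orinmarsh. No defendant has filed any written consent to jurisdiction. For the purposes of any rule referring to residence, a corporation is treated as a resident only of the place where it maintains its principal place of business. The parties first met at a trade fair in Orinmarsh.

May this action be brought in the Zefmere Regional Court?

Yes

The Zefmere Regional Court:
  (a) The amount in controversy is USD 9,750, within the USD 50,000 ceiling. Condition met.
  (b) The plaintiff resides in Zefria, not Zefmere. However, the claim is a property claim, so the 'unless' proviso supplies this condition. Satisfied.
  (c) Edda Marchetti resides in Zefmere, which satisfies one of the alternatives. The exception is not triggered, since the amount in controversy is USD 9,750, below the $25,000 floor. Met.
  (d) The claim is a property claim. Met.
  → The court has jurisdiction.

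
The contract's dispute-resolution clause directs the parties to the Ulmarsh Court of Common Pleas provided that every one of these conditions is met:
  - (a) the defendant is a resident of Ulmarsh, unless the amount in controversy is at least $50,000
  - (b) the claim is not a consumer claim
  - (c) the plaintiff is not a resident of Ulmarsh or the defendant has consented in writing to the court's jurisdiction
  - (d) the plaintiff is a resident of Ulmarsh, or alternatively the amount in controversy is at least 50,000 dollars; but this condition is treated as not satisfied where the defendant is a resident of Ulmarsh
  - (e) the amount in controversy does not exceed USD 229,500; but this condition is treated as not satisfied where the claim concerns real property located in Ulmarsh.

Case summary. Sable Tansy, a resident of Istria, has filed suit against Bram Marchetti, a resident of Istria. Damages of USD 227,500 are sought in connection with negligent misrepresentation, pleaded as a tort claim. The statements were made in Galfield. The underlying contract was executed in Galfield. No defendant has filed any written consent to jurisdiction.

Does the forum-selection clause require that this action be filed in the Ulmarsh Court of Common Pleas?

The Ulmarsh Court of Common Pleas:
  (a) The defendant resides in Istria, not Ulmarsh. However, the amount in controversy is 227,500 dollars, which meets the $50,000 floor, so the 'unless' proviso supplies this condition. Condition met.
  (b) The claim is a tort claim, not a consumer claim. Met.
  (c) The plaintiff resides in Istria, which is not Ulmarsh — that alternative is enough. Met.
  (d) The amount in controversy is USD 227,500, which meets the USD 50,000 floor, so one alternative holds. The carve-out does not apply: the defendant resides in Istria, not Ulmarsh. Satisfied.
  (e) The amount in controversy is $227,500, within the $229,500 ceiling. The exception is not triggered, since the claim does not concern real property. Satisfied.
  → The clause applies.

Yes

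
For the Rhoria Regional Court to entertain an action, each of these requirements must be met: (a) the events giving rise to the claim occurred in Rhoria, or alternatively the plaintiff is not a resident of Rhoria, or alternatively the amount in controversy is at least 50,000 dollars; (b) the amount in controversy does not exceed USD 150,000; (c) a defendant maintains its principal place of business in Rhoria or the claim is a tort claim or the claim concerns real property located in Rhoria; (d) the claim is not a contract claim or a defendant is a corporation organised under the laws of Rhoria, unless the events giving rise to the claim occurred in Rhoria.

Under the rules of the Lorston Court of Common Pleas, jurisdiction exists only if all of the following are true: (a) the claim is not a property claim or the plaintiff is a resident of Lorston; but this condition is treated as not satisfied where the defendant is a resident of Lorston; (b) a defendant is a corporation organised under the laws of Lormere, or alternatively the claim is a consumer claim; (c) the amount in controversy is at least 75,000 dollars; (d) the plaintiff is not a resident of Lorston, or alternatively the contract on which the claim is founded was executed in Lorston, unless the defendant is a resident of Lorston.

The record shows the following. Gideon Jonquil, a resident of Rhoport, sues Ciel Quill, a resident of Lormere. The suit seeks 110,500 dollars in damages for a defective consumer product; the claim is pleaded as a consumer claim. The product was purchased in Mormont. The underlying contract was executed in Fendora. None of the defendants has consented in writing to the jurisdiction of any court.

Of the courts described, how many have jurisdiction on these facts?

The Rhoria Regional Court:
  (a) The plaintiff resides in Rhoport, which is not Rhoria, which satisfies one of the alternatives. Condition met.
  (b) The amount in controversy is $110,500, within the USD 150,000 ceiling. Satisfied.
  (c) No defendant is a corporation; the claim is a consumer claim, not a tort claim; the claim does not concern real property — no alternative holds. Not satisfied.
  (d) The claim is a consumer claim, not a contract claim, which satisfies one of the alternatives. Satisfied.
  → Not every requirement is met — no jurisdiction.
The Lorston Court of Common Pleas:
  (a) The claim is a consumer claim, not a property claim, so one alternative holds. The carve-out does not apply: the defendant resides in Lormere, not Lorston. Condition met.
  (b) The claim is a consumer claim — that alternative is enough. Met.
  (c) The amount in controversy is USD 110,500, which meets the 75,000 dollars floor. Satisfied.
  (d) The plaintiff resides in Rhoport, which is not Lorston, which satisfies one of the alternatives. Met.
  → All conditions met; jurisdiction exists.
Courts with jurisdiction: the Lorston Court of Common Pleas — 1 in total.

1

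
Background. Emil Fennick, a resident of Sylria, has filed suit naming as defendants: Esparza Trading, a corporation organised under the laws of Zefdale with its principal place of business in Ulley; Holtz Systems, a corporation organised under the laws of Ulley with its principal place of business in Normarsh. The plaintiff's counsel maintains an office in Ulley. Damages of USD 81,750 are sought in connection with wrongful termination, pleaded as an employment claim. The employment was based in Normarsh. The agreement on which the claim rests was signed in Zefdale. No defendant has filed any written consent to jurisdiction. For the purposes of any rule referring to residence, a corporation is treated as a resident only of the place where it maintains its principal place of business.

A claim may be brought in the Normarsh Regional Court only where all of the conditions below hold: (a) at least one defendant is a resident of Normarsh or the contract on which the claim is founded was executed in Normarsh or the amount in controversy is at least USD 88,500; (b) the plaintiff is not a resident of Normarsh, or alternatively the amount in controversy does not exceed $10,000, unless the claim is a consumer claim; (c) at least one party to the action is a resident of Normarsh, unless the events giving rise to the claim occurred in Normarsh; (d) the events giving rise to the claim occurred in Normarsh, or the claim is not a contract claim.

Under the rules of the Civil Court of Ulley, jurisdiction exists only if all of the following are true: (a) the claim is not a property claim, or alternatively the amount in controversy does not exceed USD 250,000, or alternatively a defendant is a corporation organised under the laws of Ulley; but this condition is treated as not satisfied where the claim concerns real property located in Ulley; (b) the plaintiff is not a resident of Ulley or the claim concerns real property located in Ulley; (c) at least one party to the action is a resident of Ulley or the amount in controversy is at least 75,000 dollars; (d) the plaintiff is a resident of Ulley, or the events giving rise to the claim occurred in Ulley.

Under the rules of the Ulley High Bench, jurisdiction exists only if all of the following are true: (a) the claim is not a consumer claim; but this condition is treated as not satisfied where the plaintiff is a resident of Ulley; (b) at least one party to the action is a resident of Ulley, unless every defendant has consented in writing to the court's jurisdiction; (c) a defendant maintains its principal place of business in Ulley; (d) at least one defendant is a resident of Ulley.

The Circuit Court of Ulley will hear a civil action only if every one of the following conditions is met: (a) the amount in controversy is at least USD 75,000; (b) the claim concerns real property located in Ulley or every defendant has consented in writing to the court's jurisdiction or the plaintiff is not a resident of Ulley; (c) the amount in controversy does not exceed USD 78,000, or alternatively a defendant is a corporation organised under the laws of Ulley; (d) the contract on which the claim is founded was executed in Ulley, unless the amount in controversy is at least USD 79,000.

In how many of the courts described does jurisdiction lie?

3

The Normarsh Regional Court:
  (a) Holtz Systems resides in Normarsh — that alternative is enough. Condition met.
  (b) The plaintiff resides in Sylria, which is not Normarsh — that alternative is enough. Satisfied.
  (c) Holtz Systems resides in Normarsh. Met.
  (d) The operative events occurred in Normarsh, so this disjunct is met. Met.
  → All conditions met; jurisdiction exists.
The Civil Court of Ulley:
  (a) The claim is an employment claim, not a property claim — that alternative is enough. The carve-out does not apply: the claim does not concern real property. Satisfied.
  (b) The plaintiff resides in Sylria, which is not Ulley, so one alternative holds. Met.
  (c) Esparza Trading resides in Ulley — that alternative is enough. Condition met.
  (d) The plaintiff resides in Sylria, not Ulley; the operative events occurred in Normarsh, not Ulley — none of the alternatives is met. Not satisfied.
  → No jurisdiction.
The Ulley High Bench:
  (a) The claim is an employment claim, not a consumer claim. The exception is not triggered, since the plaintiff resides in Sylria, not Ulley. Met.
  (b) Esparza Trading resides in Ulley. Satisfied.
  (c) Esparza Trading has its principal place of business in Ulley. Satisfied.
  (d) Esparza Trading resides in Ulley. Met.
  → Every requirement is satisfied — jurisdiction.
The Circuit Court of Ulley:
  (a) The amount in controversy is 81,750 dollars, which meets the 75,000 dollars floor. Satisfied.
  (b) The plaintiff resides in Sylria, which is not Ulley, so one alternative holds. Met.
  (c) Holtz Systems is organised under the laws of Ulley, so this disjunct is met. Met.
  (d) The contract was executed in Zefdale, not Ulley. But the amount in controversy is 81,750 dollars, which meets the 79,000 dollars floor, and the 'unless' clause therefore excuses the requirement. Condition met.
  → Every requirement is satisfied — jurisdiction.
Courts with jurisdiction: the Normarsh Regional Court, the Ulley High Bench, the Circuit Court of Ulley — 3 in total.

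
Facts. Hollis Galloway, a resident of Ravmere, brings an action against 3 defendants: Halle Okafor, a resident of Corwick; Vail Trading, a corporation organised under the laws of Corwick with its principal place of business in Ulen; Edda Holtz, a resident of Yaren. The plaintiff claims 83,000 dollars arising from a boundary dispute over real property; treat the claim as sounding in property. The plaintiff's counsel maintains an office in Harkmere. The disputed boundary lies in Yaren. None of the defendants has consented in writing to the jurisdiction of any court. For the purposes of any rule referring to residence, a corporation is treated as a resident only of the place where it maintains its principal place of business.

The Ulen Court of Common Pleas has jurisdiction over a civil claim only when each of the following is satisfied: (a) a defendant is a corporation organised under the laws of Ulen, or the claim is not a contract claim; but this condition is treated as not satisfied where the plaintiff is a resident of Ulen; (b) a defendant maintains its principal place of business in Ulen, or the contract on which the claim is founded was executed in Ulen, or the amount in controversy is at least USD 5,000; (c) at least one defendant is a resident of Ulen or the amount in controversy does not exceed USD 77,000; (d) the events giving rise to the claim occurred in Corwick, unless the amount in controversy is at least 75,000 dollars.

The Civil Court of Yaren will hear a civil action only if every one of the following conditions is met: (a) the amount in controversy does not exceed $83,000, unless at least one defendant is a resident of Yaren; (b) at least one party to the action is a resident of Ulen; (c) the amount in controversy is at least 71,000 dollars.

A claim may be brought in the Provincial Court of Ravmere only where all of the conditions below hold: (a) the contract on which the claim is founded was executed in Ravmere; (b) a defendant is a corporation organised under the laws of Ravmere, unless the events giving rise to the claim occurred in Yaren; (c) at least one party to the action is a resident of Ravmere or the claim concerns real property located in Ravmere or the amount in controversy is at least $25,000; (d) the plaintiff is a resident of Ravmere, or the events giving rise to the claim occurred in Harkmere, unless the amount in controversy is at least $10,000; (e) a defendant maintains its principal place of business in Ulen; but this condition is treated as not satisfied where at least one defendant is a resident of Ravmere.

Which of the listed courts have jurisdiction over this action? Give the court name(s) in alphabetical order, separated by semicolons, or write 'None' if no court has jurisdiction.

The Ulen Court of Common Pleas:
  (a) The claim is a property claim, not a contract claim — that alternative is enough. The exception is not triggered, since the plaintiff resides in Ravmere, not Ulen. Satisfied.
  (b) Vail Trading has its principal place of business in Ulen, so one alternative holds. Met.
  (c) Vail Trading resides in Ulen, so one alternative holds. Condition met.
  (d) The operative events occurred in Yaren, not Corwick. The proviso rescues it, though: the amount in controversy is 83,000 dollars, which meets the USD 75,000 floor. Met.
  → All conditions met; jurisdiction exists.
The Civil Court of Yaren:
  (a) The amount in controversy is $83,000, within the $83,000 ceiling. Condition met.
  (b) Vail Trading resides in Ulen. Satisfied.
  (c) The amount in controversy is USD 83,000, which meets the $71,000 floor. Met.
  → Jurisdiction lies.
The Provincial Court of Ravmere:
  (a) No contract (and hence no place of execution) is alleged. Condition not met.
  (b) The corporate defendant(s) are organised in Corwick, not Ravmere. But the operative events occurred in Yaren, and the 'unless' clause therefore excuses the requirement. Met.
  (c) Hollis Galloway resides in Ravmere, which satisfies one of the alternatives. Condition met.
  (d) The plaintiff resides in Ravmere — that alternative is enough. Satisfied.
  (e) Vail Trading has its principal place of business in Ulen. The exception is not triggered, since no defendant resides in Ravmere (they reside in Corwick, Ulen, Yaren). Met.
  → The court lacks jurisdiction.

the Civil Court of Yaren; the Ulen Court of Common Pleas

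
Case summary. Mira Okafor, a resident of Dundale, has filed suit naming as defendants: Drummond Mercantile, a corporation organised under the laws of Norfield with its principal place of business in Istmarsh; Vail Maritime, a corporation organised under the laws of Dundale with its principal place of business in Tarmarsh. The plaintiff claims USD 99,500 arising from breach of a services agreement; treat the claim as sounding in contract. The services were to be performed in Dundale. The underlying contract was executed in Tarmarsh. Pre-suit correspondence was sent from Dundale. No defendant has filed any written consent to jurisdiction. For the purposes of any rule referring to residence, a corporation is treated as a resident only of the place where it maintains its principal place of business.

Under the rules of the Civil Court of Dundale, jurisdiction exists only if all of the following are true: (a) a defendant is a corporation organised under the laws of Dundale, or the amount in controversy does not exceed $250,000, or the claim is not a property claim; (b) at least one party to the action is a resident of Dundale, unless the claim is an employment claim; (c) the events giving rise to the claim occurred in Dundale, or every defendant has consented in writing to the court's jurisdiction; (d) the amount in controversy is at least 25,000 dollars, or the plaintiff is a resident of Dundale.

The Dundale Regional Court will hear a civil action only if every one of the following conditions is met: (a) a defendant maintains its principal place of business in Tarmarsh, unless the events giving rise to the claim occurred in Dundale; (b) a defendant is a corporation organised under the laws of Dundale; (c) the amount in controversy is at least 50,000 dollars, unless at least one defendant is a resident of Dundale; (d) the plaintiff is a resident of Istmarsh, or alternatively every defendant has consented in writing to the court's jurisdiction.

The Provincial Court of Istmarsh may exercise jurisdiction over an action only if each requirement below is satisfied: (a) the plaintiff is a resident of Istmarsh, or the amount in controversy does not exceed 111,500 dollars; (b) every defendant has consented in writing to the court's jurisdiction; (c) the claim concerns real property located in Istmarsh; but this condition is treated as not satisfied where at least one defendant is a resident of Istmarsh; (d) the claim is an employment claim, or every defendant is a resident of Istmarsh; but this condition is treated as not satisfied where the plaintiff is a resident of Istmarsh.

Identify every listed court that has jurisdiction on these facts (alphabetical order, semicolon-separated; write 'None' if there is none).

the Civil Court of Dundale

The Civil Court of Dundale:
  (a) Vail Maritime is organised under the laws of Dundale, which satisfies one of the alternatives. Condition met.
  (b) Mira Okafor resides in Dundale. Satisfied.
  (c) The operative events occurred in Dundale — that alternative is enough. Met.
  (d) The amount in controversy is USD 99,500, which meets the 25,000 dollars floor — that alternative is enough. Condition met.
  → Every requirement is satisfied — jurisdiction.
The Dundale Regional Court:
  (a) Vail Maritime has its principal place of business in Tarmarsh. Met.
  (b) Vail Maritime is organised under the laws of Dundale. Satisfied.
  (c) The amount in controversy is $99,500, which meets the 50,000 dollars floor. Met.
  (d) The plaintiff resides in Dundale, not Istmarsh; no such written consent has been filed — none of the alternatives is met. Not met.
  → Not every requirement is met — no jurisdiction.
The Provincial Court of Istmarsh:
  (a) The amount in controversy is USD 99,500, within the 111,500 dollars ceiling, which satisfies one of the alternatives. Condition met.
  (b) No such written consent has been filed. Fails.
  (c) The claim does not concern real property. Not satisfied.
  (d) The claim is a contract claim, not an employment claim; the defendants reside as follows — Drummond Mercantile in Istmarsh, Vail Maritime in Tarmarsh — not all in Istmarsh — none of the alternatives is met. Not satisfied.
  → No jurisdiction.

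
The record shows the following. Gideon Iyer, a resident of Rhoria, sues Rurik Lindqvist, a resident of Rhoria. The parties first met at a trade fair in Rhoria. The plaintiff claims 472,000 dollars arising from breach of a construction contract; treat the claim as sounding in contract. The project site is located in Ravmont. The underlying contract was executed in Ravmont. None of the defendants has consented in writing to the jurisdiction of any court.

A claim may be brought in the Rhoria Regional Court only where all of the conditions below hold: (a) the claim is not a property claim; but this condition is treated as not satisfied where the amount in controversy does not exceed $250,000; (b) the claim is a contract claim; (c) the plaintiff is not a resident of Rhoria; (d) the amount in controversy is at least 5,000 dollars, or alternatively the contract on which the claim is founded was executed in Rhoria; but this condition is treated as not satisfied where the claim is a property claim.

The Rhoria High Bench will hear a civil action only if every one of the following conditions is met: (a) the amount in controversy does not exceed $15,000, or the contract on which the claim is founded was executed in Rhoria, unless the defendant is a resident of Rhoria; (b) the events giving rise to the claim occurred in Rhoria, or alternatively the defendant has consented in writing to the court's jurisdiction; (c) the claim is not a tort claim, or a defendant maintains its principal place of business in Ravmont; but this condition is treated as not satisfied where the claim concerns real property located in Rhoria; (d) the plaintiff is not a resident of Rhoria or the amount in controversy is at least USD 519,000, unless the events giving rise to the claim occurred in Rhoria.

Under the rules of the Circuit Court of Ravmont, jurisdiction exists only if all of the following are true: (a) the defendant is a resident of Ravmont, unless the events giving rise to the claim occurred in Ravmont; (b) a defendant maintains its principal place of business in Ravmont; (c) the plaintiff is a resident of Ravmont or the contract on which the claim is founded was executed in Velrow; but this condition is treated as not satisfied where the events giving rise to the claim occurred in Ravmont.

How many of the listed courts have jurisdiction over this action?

0

The Rhoria Regional Court:
  (a) The claim is a contract claim, not a property claim. The carve-out does not apply: the amount in controversy is $472,000, above the USD 250,000 ceiling. Met.
  (b) The claim is a contract claim. Condition met.
  (c) The plaintiff resides in Rhoria. Not satisfied.
  (d) The amount in controversy is 472,000 dollars, which meets the $5,000 floor — that alternative is enough. And the carve-out is inapplicable — the claim is a contract claim, not a property claim. Condition met.
  → No jurisdiction.
The Rhoria High Bench:
  (a) The amount in controversy is $472,000, above the $15,000 ceiling; the contract was executed in Ravmont, not Rhoria — no alternative holds. However, the defendant resides in Rhoria, so the 'unless' proviso supplies this condition. Satisfied.
  (b) The operative events occurred in Ravmont, not Rhoria; no such written consent has been filed — no alternative holds. Condition not met.
  (c) The claim is a contract claim, not a tort claim — that alternative is enough. The exception is not triggered, since the claim does not concern real property. Satisfied.
  (d) The plaintiff resides in Rhoria; the amount in controversy is USD 472,000, below the $519,000 floor — every alternative fails. And the operative events occurred in Ravmont, not Rhoria, so the proviso does not save it. Not met.
  → No jurisdiction.
The Circuit Court of Ravmont:
  (a) The defendant resides in Rhoria, not Ravmont. The proviso rescues it, though: the operative events occurred in Ravmont. Satisfied.
  (b) No defendant is a corporation. Condition not met.
  (c) The plaintiff resides in Rhoria, not Ravmont; the contract was executed in Ravmont, not Velrow — none of the alternatives is met. Not met.
  → At least one condition fails; no jurisdiction.
No court satisfies all of its conditions.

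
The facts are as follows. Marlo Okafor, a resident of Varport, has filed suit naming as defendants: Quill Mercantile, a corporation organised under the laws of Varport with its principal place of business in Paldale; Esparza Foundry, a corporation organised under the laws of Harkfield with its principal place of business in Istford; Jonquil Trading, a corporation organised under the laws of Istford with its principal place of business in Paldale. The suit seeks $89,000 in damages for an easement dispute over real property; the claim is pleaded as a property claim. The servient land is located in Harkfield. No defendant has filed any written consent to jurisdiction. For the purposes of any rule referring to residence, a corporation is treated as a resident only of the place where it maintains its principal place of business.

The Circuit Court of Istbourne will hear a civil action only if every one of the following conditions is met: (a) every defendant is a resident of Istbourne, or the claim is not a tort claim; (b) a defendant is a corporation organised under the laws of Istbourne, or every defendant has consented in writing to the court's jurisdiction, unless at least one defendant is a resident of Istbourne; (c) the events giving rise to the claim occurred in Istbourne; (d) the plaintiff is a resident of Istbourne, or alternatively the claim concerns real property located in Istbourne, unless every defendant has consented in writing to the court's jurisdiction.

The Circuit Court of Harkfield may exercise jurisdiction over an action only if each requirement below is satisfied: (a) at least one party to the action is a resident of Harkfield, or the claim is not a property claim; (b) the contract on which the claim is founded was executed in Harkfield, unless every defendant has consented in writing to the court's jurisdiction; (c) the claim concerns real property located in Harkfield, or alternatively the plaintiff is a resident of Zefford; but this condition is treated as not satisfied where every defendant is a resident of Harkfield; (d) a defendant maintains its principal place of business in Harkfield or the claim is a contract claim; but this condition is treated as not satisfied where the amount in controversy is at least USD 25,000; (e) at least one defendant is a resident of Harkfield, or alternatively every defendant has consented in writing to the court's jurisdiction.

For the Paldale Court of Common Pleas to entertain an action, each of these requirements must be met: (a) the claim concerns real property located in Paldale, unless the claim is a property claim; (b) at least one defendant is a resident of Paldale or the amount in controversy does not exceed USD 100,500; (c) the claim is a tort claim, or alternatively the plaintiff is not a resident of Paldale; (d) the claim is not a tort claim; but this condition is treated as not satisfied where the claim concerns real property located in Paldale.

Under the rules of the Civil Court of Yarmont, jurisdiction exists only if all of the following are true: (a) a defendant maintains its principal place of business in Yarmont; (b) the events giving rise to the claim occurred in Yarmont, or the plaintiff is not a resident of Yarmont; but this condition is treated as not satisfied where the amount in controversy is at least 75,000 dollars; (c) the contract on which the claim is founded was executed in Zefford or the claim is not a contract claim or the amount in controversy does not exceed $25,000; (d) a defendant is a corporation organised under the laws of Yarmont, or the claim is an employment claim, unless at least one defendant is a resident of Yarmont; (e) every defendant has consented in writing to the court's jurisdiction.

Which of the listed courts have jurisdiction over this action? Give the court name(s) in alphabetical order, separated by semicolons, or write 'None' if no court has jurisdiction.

the Paldale Court of Common Pleas

The Circuit Court of Istbourne:
  (a) The claim is a property claim, not a tort claim, so this disjunct is met. Met.
  (b) The corporate defendant(s) are organised in Harkfield, Istford, Varport, not Istbourne; no such written consent has been filed — none of the alternatives is met. The proviso offers no rescue either, since no defendant resides in Istbourne (they reside in Paldale, Istford, Paldale). Not satisfied.
  (c) The operative events occurred in Harkfield, not Istbourne. Not met.
  (d) The plaintiff resides in Varport, not Istbourne; the property lies in Harkfield, not Istbourne — none of the alternatives is met. The proviso offers no rescue either, since no such written consent has been filed. Condition not met.
  → At least one condition fails; no jurisdiction.
The Circuit Court of Harkfield:
  (a) No party resides in Harkfield; the claim is a property claim — no alternative holds. Not satisfied.
  (b) No contract (and hence no place of execution) is alleged. The proviso offers no rescue either, since no such written consent has been filed. Condition not met.
  (c) The property lies in Harkfield, so this disjunct is met. And the carve-out is inapplicable — the defendants reside as follows — Quill Mercantile in Paldale, Esparza Foundry in Istford, Jonquil Trading in Paldale — not all in Harkfield. Condition met.
  (d) The corporate defendant(s) have their principal place of business in Istford, Paldale, not Harkfield; the claim is a property claim, not a contract claim — every alternative fails. Not satisfied.
  (e) No defendant resides in Harkfield (they reside in Paldale, Istford, Paldale); no such written consent has been filed — every alternative fails. Not met.
  → The court lacks jurisdiction.
The Paldale Court of Common Pleas:
  (a) The property lies in Harkfield, not Paldale. The proviso rescues it, though: the claim is a property claim. Satisfied.
  (b) Quill Mercantile resides in Paldale, so this disjunct is met. Met.
  (c) The plaintiff resides in Varport, which is not Paldale, so one alternative holds. Met.
  (d) The claim is a property claim, not a tort claim. The carve-out does not apply: the property lies in Harkfield, not Paldale. Condition met.
  → Every requirement is satisfied — jurisdiction.
The Civil Court of Yarmont:
  (a) The corporate defendant(s) have their principal place of business in Istford, Paldale, not Yarmont. Not satisfied.
  (b) The plaintiff resides in Varport, which is not Yarmont — that alternative is enough. But the carve-out bites: the amount in controversy is 89,000 dollars, which meets the $75,000 floor. Fails.
  (c) The claim is a property claim, not a contract claim, so this disjunct is met. Satisfied.
  (d) The corporate defendant(s) are organised in Harkfield, Istford, Varport, not Yarmont; the claim is a property claim, not an employment claim — no alternative holds. Nor does the 'unless' clause help: no defendant resides in Yarmont (they reside in Paldale, Istford, Paldale). Not met.
  (e) No such written consent has been filed. Condition not met.
  → The court lacks jurisdiction.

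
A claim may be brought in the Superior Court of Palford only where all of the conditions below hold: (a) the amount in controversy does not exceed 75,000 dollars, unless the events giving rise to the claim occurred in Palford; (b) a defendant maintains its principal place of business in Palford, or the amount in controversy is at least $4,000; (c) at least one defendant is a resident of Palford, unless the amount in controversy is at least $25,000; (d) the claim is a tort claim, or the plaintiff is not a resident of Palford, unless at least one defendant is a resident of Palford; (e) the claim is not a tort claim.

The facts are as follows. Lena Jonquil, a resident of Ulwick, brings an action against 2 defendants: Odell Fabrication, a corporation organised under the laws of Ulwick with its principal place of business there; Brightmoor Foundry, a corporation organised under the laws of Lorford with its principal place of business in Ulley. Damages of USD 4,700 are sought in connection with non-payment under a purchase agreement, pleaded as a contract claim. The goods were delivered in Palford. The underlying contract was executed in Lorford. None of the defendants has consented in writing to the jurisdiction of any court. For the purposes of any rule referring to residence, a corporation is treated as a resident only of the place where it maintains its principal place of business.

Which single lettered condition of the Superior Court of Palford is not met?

(c)

The Superior Court of Palford:
  (a) The amount in controversy is USD 4,700, within the 75,000 dollars ceiling. Satisfied.
  (b) The amount in controversy is $4,700, which meets the USD 4,000 floor, which satisfies one of the alternatives. Met.
  (c) No defendant resides in Palford (they reside in Ulwick, Ulley). Nor does the 'unless' clause help: the amount in controversy is $4,700, below the USD 25,000 floor. Not met.
  (d) The plaintiff resides in Ulwick, which is not Palford, so one alternative holds. Satisfied.
  (e) The claim is a contract claim, not a tort claim. Satisfied.
Only condition (c) fails.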